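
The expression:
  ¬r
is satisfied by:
  {r: False}


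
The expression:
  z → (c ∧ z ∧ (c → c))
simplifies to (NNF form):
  c ∨ ¬z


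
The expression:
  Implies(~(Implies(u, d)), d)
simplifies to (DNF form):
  d | ~u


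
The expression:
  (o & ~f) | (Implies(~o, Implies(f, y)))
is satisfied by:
  {y: True, o: True, f: False}
  {y: True, o: False, f: False}
  {o: True, y: False, f: False}
  {y: False, o: False, f: False}
  {f: True, y: True, o: True}
  {f: True, y: True, o: False}
  {f: True, o: True, y: False}


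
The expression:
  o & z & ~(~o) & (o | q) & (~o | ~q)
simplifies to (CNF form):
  o & z & ~q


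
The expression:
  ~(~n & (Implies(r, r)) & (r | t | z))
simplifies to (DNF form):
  n | (~r & ~t & ~z)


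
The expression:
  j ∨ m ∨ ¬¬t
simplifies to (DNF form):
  j ∨ m ∨ t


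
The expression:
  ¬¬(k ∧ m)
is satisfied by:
  {m: True, k: True}


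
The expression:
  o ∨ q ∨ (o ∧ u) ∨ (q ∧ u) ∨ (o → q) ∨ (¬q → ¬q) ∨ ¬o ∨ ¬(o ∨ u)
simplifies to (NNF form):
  True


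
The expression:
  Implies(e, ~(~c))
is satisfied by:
  {c: True, e: False}
  {e: False, c: False}
  {e: True, c: True}


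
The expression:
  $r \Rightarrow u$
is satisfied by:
  {u: True, r: False}
  {r: False, u: False}
  {r: True, u: True}


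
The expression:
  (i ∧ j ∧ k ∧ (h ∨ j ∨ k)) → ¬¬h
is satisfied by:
  {h: True, k: False, i: False, j: False}
  {j: False, k: False, h: False, i: False}
  {j: True, h: True, k: False, i: False}
  {j: True, k: False, h: False, i: False}
  {i: True, h: True, j: False, k: False}
  {i: True, j: False, k: False, h: False}
  {i: True, j: True, h: True, k: False}
  {i: True, j: True, k: False, h: False}
  {h: True, k: True, i: False, j: False}
  {k: True, i: False, h: False, j: False}
  {j: True, k: True, h: True, i: False}
  {j: True, k: True, i: False, h: False}
  {h: True, k: True, i: True, j: False}
  {k: True, i: True, j: False, h: False}
  {j: True, k: True, i: True, h: True}


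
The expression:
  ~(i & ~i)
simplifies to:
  True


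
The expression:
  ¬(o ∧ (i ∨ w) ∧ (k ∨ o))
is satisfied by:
  {i: False, o: False, w: False}
  {w: True, i: False, o: False}
  {i: True, w: False, o: False}
  {w: True, i: True, o: False}
  {o: True, w: False, i: False}


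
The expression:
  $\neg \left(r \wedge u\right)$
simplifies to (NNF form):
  $\neg r \vee \neg u$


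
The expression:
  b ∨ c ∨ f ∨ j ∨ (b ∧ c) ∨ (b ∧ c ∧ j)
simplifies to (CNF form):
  b ∨ c ∨ f ∨ j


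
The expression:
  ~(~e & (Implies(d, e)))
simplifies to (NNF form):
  d | e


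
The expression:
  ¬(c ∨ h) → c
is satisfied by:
  {c: True, h: True}
  {c: True, h: False}
  {h: True, c: False}


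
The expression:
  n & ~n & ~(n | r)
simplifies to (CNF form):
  False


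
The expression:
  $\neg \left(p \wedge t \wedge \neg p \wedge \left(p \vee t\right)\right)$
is always true.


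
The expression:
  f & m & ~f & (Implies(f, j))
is never true.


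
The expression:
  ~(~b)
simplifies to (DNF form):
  b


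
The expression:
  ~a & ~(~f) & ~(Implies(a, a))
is never true.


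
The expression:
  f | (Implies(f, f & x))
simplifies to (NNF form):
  True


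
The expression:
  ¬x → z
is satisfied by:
  {x: True, z: True}
  {x: True, z: False}
  {z: True, x: False}


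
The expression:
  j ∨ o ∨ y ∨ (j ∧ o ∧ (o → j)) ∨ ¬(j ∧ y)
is always true.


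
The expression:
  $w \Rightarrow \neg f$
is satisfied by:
  {w: False, f: False}
  {f: True, w: False}
  {w: True, f: False}


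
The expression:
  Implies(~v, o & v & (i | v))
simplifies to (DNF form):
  v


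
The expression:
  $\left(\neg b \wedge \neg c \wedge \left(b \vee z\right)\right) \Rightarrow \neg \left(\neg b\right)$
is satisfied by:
  {b: True, c: True, z: False}
  {b: True, c: False, z: False}
  {c: True, b: False, z: False}
  {b: False, c: False, z: False}
  {b: True, z: True, c: True}
  {b: True, z: True, c: False}
  {z: True, c: True, b: False}


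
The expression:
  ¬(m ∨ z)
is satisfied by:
  {z: False, m: False}


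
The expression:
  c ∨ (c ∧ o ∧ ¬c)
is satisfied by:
  {c: True}


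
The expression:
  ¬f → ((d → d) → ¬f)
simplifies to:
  True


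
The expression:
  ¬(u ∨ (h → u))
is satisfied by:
  {h: True, u: False}


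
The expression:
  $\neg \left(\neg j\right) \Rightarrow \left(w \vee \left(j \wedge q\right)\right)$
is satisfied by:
  {q: True, w: True, j: False}
  {q: True, w: False, j: False}
  {w: True, q: False, j: False}
  {q: False, w: False, j: False}
  {j: True, q: True, w: True}
  {j: True, q: True, w: False}
  {j: True, w: True, q: False}


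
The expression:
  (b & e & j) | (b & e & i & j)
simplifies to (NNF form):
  b & e & j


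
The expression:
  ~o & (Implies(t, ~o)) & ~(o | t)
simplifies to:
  ~o & ~t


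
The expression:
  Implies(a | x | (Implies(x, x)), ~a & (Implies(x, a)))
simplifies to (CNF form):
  ~a & ~x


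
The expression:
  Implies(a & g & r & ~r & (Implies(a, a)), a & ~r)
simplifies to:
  True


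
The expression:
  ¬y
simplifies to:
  ¬y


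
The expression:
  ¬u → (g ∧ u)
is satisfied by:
  {u: True}


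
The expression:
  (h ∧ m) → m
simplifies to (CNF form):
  True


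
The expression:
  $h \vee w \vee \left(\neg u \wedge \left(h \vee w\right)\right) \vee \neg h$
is always true.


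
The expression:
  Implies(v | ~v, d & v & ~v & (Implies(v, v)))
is never true.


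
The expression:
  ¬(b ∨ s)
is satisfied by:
  {b: False, s: False}


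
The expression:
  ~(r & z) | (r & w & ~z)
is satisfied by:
  {z: False, r: False}
  {r: True, z: False}
  {z: True, r: False}


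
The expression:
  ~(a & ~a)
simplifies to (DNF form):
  True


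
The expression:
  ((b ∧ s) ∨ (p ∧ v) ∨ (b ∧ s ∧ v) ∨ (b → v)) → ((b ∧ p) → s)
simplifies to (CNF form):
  s ∨ ¬b ∨ ¬p ∨ ¬v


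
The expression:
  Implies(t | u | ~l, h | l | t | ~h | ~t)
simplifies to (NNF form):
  True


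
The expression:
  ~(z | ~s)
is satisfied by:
  {s: True, z: False}


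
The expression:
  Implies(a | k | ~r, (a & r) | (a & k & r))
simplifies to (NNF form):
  r & (a | ~k)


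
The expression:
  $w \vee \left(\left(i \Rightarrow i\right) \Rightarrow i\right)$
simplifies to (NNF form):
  $i \vee w$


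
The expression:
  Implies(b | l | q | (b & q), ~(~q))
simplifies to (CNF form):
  (q | ~b) & (q | ~l)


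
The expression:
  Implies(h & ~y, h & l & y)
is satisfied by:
  {y: True, h: False}
  {h: False, y: False}
  {h: True, y: True}


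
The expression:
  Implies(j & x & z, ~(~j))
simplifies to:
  True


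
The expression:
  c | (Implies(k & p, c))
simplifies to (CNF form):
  c | ~k | ~p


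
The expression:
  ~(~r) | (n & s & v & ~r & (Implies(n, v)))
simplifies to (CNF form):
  (n | r) & (r | s) & (r | v)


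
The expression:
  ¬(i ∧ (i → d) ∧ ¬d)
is always true.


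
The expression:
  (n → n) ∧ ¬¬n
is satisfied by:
  {n: True}


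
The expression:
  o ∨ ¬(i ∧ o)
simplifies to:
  True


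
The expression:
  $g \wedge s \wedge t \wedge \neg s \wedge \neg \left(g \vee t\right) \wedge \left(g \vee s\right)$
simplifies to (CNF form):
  $\text{False}$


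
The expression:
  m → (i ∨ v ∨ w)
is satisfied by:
  {i: True, w: True, v: True, m: False}
  {i: True, w: True, m: False, v: False}
  {i: True, v: True, m: False, w: False}
  {i: True, m: False, v: False, w: False}
  {w: True, v: True, m: False, i: False}
  {w: True, m: False, v: False, i: False}
  {v: True, w: False, m: False, i: False}
  {w: False, m: False, v: False, i: False}
  {w: True, i: True, m: True, v: True}
  {w: True, i: True, m: True, v: False}
  {i: True, m: True, v: True, w: False}
  {i: True, m: True, w: False, v: False}
  {v: True, m: True, w: True, i: False}
  {m: True, w: True, i: False, v: False}
  {m: True, v: True, i: False, w: False}


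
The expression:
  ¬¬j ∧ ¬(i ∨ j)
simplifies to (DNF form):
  False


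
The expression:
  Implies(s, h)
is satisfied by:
  {h: True, s: False}
  {s: False, h: False}
  {s: True, h: True}


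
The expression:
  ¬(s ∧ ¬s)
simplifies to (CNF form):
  True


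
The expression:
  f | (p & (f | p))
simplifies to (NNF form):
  f | p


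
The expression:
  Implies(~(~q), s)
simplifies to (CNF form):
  s | ~q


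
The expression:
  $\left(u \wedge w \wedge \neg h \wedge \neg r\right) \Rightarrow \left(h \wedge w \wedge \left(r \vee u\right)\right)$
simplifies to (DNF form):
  $h \vee r \vee \neg u \vee \neg w$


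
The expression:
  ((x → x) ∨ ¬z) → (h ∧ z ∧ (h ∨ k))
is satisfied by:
  {h: True, z: True}


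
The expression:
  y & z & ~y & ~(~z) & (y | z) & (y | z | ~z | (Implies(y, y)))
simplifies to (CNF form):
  False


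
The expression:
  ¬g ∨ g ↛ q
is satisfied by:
  {g: False, q: False}
  {q: True, g: False}
  {g: True, q: False}


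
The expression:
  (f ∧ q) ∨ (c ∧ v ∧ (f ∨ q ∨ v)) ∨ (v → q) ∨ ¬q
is always true.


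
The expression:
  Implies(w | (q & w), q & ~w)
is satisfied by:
  {w: False}


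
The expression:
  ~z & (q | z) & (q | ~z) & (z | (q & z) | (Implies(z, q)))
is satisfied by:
  {q: True, z: False}


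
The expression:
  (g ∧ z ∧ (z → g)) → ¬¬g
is always true.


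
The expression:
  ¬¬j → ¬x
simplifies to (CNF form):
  ¬j ∨ ¬x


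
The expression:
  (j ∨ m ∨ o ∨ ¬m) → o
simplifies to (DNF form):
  o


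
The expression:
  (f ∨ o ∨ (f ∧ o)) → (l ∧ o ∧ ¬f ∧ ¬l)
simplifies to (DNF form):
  ¬f ∧ ¬o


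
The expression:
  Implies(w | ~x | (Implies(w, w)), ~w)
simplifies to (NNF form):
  ~w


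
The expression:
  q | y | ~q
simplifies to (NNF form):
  True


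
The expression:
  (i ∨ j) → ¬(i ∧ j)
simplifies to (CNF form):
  ¬i ∨ ¬j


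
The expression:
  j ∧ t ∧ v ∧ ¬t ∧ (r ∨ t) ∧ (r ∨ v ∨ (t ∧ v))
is never true.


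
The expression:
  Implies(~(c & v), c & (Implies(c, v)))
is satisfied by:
  {c: True, v: True}


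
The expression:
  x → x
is always true.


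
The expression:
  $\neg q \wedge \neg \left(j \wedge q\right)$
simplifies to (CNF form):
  $\neg q$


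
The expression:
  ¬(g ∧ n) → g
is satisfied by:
  {g: True}


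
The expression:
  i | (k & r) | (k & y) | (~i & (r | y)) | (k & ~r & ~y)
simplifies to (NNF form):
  i | k | r | y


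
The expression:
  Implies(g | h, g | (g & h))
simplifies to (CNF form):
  g | ~h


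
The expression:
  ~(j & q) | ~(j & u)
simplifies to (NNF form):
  ~j | ~q | ~u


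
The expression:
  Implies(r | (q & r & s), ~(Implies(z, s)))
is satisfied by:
  {z: True, s: False, r: False}
  {s: False, r: False, z: False}
  {z: True, s: True, r: False}
  {s: True, z: False, r: False}
  {r: True, z: True, s: False}


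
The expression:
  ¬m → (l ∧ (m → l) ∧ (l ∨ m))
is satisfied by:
  {m: True, l: True}
  {m: True, l: False}
  {l: True, m: False}


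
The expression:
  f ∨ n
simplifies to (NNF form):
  f ∨ n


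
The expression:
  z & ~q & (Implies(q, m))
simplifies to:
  z & ~q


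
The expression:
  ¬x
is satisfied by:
  {x: False}


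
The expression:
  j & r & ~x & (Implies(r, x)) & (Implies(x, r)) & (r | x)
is never true.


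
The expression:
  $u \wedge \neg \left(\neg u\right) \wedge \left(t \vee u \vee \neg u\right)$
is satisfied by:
  {u: True}


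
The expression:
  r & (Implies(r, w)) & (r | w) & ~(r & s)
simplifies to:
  r & w & ~s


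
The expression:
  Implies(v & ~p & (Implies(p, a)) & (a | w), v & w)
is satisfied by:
  {w: True, p: True, v: False, a: False}
  {w: True, v: False, p: False, a: False}
  {p: True, w: False, v: False, a: False}
  {w: False, v: False, p: False, a: False}
  {a: True, w: True, p: True, v: False}
  {a: True, w: True, v: False, p: False}
  {a: True, p: True, w: False, v: False}
  {a: True, w: False, v: False, p: False}
  {w: True, v: True, p: True, a: False}
  {w: True, v: True, a: False, p: False}
  {v: True, p: True, a: False, w: False}
  {v: True, a: False, p: False, w: False}
  {w: True, v: True, a: True, p: True}
  {w: True, v: True, a: True, p: False}
  {v: True, a: True, p: True, w: False}


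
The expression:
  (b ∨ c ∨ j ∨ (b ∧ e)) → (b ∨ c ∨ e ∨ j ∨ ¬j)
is always true.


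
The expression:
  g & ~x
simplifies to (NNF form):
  g & ~x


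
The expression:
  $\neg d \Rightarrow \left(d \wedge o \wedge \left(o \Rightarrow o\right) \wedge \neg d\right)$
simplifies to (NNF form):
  $d$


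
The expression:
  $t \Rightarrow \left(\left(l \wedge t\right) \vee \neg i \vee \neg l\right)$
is always true.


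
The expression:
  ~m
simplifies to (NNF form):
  ~m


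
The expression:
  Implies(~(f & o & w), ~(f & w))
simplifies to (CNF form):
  o | ~f | ~w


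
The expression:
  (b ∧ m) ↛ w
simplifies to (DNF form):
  b ∧ m ∧ ¬w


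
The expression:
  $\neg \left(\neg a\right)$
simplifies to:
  $a$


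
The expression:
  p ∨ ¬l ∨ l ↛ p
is always true.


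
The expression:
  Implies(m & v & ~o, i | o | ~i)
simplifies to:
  True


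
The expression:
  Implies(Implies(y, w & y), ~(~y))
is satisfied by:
  {y: True}


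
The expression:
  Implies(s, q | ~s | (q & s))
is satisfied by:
  {q: True, s: False}
  {s: False, q: False}
  {s: True, q: True}


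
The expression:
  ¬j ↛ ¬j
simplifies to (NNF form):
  False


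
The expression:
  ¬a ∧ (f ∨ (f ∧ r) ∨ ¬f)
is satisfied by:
  {a: False}


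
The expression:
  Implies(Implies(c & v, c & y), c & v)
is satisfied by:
  {c: True, v: True}


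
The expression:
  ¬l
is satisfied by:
  {l: False}


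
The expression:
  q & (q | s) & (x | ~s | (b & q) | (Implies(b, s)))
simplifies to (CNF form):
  q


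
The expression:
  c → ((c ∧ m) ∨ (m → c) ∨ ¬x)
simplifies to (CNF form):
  True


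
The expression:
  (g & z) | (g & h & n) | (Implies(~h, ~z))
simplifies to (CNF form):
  g | h | ~z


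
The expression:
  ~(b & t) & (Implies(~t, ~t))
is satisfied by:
  {t: False, b: False}
  {b: True, t: False}
  {t: True, b: False}


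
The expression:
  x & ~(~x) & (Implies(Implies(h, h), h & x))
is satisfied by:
  {h: True, x: True}


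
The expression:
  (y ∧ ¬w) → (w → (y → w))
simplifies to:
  True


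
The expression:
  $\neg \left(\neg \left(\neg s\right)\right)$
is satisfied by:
  {s: False}


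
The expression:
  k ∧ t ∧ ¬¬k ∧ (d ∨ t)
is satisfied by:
  {t: True, k: True}


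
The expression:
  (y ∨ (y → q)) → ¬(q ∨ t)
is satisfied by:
  {q: False, t: False}


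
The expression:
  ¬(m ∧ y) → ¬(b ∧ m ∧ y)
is always true.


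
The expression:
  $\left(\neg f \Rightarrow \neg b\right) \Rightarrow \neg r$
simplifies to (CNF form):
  $\left(b \vee \neg r\right) \wedge \left(\neg f \vee \neg r\right)$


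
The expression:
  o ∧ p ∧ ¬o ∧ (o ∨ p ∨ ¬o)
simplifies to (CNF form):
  False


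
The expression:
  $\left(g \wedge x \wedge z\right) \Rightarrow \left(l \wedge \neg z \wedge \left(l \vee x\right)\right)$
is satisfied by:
  {g: False, z: False, x: False}
  {x: True, g: False, z: False}
  {z: True, g: False, x: False}
  {x: True, z: True, g: False}
  {g: True, x: False, z: False}
  {x: True, g: True, z: False}
  {z: True, g: True, x: False}


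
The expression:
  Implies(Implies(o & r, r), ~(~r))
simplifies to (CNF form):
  r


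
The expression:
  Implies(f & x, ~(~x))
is always true.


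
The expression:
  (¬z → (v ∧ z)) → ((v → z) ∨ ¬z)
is always true.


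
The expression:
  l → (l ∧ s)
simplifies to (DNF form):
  s ∨ ¬l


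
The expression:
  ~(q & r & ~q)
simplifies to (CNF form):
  True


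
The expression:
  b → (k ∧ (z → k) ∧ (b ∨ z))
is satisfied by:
  {k: True, b: False}
  {b: False, k: False}
  {b: True, k: True}


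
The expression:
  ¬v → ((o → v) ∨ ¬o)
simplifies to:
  v ∨ ¬o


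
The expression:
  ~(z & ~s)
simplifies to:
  s | ~z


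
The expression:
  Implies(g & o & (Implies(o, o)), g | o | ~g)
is always true.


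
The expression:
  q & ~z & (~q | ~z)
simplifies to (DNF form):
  q & ~z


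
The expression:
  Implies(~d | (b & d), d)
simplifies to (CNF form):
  d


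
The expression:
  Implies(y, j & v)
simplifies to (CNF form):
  (j | ~y) & (v | ~y)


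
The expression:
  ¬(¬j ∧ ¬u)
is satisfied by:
  {u: True, j: True}
  {u: True, j: False}
  {j: True, u: False}


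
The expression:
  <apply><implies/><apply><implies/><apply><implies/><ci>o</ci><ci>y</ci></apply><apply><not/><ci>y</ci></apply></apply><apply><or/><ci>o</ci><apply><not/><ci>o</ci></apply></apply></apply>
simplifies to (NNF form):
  <true/>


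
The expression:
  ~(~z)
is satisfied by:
  {z: True}


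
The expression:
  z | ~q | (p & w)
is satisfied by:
  {z: True, w: True, p: True, q: False}
  {z: True, w: True, p: False, q: False}
  {z: True, p: True, w: False, q: False}
  {z: True, p: False, w: False, q: False}
  {w: True, p: True, z: False, q: False}
  {w: True, z: False, p: False, q: False}
  {w: False, p: True, z: False, q: False}
  {w: False, z: False, p: False, q: False}
  {z: True, q: True, w: True, p: True}
  {z: True, q: True, w: True, p: False}
  {z: True, q: True, p: True, w: False}
  {z: True, q: True, p: False, w: False}
  {q: True, w: True, p: True, z: False}


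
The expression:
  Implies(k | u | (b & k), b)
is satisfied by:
  {b: True, u: False, k: False}
  {b: True, k: True, u: False}
  {b: True, u: True, k: False}
  {b: True, k: True, u: True}
  {k: False, u: False, b: False}


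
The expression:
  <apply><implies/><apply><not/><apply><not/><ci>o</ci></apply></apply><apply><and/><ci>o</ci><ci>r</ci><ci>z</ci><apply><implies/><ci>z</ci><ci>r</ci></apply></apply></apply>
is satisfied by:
  {r: True, z: True, o: False}
  {r: True, z: False, o: False}
  {z: True, r: False, o: False}
  {r: False, z: False, o: False}
  {r: True, o: True, z: True}


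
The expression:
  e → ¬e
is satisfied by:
  {e: False}


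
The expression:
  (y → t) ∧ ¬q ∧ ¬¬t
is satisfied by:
  {t: True, q: False}


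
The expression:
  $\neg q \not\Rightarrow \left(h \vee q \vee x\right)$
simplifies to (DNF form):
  $\neg h \wedge \neg q \wedge \neg x$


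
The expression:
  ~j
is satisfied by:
  {j: False}


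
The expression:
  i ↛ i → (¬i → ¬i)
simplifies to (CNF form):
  True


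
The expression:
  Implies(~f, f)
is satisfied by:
  {f: True}


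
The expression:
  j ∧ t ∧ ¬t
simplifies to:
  False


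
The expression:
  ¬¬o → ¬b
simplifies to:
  ¬b ∨ ¬o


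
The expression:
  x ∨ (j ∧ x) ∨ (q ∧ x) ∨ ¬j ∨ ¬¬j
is always true.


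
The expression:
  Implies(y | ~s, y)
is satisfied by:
  {y: True, s: True}
  {y: True, s: False}
  {s: True, y: False}


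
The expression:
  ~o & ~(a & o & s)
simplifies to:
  ~o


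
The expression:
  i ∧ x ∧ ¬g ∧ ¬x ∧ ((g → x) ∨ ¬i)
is never true.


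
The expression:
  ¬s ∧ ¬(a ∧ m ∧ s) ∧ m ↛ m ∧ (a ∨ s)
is never true.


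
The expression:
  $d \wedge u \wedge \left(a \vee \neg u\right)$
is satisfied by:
  {a: True, u: True, d: True}


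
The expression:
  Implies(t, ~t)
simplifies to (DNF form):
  ~t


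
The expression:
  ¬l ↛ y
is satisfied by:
  {y: False, l: False}


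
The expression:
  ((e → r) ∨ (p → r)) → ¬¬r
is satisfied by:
  {r: True, e: True, p: True}
  {r: True, e: True, p: False}
  {r: True, p: True, e: False}
  {r: True, p: False, e: False}
  {e: True, p: True, r: False}


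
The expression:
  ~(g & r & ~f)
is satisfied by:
  {f: True, g: False, r: False}
  {f: False, g: False, r: False}
  {r: True, f: True, g: False}
  {r: True, f: False, g: False}
  {g: True, f: True, r: False}
  {g: True, f: False, r: False}
  {g: True, r: True, f: True}


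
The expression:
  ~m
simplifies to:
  ~m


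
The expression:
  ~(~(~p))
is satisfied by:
  {p: False}


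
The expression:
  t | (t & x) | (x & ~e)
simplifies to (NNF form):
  t | (x & ~e)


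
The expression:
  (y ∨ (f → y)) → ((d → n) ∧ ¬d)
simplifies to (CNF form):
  (f ∨ ¬d) ∧ (¬d ∨ ¬y)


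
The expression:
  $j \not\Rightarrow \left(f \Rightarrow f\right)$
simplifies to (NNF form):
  $\text{False}$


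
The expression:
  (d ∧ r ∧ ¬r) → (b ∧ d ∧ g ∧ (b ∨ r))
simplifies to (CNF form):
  True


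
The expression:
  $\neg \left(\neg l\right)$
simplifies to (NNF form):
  $l$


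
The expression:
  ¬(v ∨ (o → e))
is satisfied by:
  {o: True, v: False, e: False}


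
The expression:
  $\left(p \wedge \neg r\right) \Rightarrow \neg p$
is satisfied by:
  {r: True, p: False}
  {p: False, r: False}
  {p: True, r: True}


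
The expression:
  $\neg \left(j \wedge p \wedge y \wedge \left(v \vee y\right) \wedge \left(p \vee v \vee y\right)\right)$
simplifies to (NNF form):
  $\neg j \vee \neg p \vee \neg y$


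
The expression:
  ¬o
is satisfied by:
  {o: False}


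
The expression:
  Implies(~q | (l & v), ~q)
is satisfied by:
  {l: False, v: False, q: False}
  {q: True, l: False, v: False}
  {v: True, l: False, q: False}
  {q: True, v: True, l: False}
  {l: True, q: False, v: False}
  {q: True, l: True, v: False}
  {v: True, l: True, q: False}


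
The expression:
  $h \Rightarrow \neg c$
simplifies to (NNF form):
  $\neg c \vee \neg h$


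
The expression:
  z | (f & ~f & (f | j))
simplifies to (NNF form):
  z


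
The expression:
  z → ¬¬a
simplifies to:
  a ∨ ¬z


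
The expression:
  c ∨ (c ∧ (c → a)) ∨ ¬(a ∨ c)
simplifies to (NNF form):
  c ∨ ¬a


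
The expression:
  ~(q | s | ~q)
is never true.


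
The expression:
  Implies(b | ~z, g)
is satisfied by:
  {z: True, g: True, b: False}
  {g: True, b: False, z: False}
  {z: True, g: True, b: True}
  {g: True, b: True, z: False}
  {z: True, b: False, g: False}


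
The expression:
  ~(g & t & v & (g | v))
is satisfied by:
  {g: False, v: False, t: False}
  {t: True, g: False, v: False}
  {v: True, g: False, t: False}
  {t: True, v: True, g: False}
  {g: True, t: False, v: False}
  {t: True, g: True, v: False}
  {v: True, g: True, t: False}


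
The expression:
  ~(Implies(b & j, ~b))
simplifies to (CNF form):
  b & j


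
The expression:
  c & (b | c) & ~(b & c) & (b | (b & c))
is never true.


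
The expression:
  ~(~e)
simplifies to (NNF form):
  e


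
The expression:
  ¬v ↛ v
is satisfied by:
  {v: False}


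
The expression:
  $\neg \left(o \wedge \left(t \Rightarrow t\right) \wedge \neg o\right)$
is always true.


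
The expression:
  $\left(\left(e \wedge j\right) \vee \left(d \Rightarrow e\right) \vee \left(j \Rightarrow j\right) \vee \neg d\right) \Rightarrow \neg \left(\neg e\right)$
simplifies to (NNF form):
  $e$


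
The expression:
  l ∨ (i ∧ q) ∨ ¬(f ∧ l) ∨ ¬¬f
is always true.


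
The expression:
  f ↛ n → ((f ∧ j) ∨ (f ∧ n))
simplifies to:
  j ∨ n ∨ ¬f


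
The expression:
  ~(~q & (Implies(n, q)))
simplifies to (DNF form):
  n | q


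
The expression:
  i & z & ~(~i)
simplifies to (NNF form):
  i & z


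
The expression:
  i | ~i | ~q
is always true.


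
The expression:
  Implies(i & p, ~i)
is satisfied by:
  {p: False, i: False}
  {i: True, p: False}
  {p: True, i: False}


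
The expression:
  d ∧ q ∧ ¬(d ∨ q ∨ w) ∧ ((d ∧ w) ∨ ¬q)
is never true.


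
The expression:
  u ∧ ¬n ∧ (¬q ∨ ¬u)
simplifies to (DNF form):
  u ∧ ¬n ∧ ¬q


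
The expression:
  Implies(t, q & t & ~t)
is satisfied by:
  {t: False}


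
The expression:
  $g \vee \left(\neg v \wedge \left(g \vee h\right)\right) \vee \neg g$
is always true.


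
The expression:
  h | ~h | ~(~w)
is always true.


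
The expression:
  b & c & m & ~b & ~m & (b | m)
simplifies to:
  False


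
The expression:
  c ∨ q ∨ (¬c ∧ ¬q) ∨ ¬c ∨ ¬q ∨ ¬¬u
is always true.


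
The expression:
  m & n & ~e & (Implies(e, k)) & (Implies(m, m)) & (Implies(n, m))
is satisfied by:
  {m: True, n: True, e: False}


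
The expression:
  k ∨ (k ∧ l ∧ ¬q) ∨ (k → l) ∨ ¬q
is always true.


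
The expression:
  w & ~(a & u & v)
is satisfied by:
  {w: True, u: False, v: False, a: False}
  {w: True, a: True, u: False, v: False}
  {w: True, v: True, u: False, a: False}
  {w: True, a: True, v: True, u: False}
  {w: True, u: True, v: False, a: False}
  {w: True, a: True, u: True, v: False}
  {w: True, v: True, u: True, a: False}


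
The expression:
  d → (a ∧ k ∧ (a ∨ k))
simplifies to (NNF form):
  (a ∧ k) ∨ ¬d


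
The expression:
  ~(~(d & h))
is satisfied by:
  {h: True, d: True}


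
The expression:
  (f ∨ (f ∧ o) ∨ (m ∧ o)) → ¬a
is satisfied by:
  {m: False, o: False, a: False, f: False}
  {o: True, f: False, m: False, a: False}
  {m: True, f: False, o: False, a: False}
  {o: True, m: True, f: False, a: False}
  {f: True, m: False, o: False, a: False}
  {f: True, o: True, m: False, a: False}
  {f: True, m: True, o: False, a: False}
  {f: True, o: True, m: True, a: False}
  {a: True, f: False, m: False, o: False}
  {a: True, o: True, f: False, m: False}
  {a: True, m: True, f: False, o: False}


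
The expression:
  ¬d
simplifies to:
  ¬d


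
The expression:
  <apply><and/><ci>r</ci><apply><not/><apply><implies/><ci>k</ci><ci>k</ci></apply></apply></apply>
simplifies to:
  <false/>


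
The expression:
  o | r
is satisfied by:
  {r: True, o: True}
  {r: True, o: False}
  {o: True, r: False}


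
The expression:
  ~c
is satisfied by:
  {c: False}


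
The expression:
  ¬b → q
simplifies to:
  b ∨ q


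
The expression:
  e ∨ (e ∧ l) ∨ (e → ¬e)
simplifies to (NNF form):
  True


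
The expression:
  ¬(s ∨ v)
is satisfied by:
  {v: False, s: False}


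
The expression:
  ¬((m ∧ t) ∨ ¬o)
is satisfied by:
  {o: True, m: False, t: False}
  {t: True, o: True, m: False}
  {m: True, o: True, t: False}


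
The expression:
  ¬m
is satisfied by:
  {m: False}


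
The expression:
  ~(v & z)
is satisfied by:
  {v: False, z: False}
  {z: True, v: False}
  {v: True, z: False}


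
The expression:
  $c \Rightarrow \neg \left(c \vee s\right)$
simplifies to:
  $\neg c$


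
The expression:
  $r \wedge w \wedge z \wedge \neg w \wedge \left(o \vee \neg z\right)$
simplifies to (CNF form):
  $\text{False}$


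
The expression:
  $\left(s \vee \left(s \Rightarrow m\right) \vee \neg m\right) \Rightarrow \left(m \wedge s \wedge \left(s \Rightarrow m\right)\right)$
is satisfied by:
  {m: True, s: True}


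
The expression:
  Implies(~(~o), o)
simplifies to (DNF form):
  True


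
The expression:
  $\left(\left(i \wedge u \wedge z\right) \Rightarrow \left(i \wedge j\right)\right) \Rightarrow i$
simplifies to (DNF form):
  $i$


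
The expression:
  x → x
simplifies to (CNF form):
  True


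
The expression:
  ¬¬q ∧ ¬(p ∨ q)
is never true.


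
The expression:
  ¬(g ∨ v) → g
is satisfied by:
  {v: True, g: True}
  {v: True, g: False}
  {g: True, v: False}


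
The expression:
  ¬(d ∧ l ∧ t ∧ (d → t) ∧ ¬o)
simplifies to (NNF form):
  o ∨ ¬d ∨ ¬l ∨ ¬t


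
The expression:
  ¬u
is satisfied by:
  {u: False}


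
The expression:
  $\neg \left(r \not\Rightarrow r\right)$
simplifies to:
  $\text{True}$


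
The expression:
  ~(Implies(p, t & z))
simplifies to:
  p & (~t | ~z)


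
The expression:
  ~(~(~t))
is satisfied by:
  {t: False}


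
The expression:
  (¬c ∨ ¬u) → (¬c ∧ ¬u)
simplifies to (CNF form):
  (c ∨ ¬c) ∧ (c ∨ ¬u) ∧ (u ∨ ¬c) ∧ (u ∨ ¬u)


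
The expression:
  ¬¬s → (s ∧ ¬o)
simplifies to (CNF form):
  ¬o ∨ ¬s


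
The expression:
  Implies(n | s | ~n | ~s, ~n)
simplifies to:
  ~n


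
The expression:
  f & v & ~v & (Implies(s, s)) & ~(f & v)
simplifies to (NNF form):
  False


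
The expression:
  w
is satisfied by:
  {w: True}


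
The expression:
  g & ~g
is never true.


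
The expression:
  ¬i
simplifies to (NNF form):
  ¬i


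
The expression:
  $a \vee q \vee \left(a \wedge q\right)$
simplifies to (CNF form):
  $a \vee q$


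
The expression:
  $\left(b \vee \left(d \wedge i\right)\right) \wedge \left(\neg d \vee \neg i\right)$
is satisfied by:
  {b: True, d: False, i: False}
  {b: True, i: True, d: False}
  {b: True, d: True, i: False}


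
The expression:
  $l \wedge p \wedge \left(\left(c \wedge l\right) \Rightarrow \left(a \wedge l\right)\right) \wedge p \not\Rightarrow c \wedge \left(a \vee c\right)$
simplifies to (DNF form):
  $a \wedge l \wedge p \wedge \neg c$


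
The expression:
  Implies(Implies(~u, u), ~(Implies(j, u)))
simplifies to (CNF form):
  ~u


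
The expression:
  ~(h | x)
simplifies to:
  ~h & ~x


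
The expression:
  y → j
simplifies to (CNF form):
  j ∨ ¬y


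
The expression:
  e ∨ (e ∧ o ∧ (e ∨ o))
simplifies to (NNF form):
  e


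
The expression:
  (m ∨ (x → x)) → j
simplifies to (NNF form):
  j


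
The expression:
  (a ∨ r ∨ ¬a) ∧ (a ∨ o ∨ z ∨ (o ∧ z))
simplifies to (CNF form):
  a ∨ o ∨ z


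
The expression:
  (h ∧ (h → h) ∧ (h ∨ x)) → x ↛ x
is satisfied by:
  {h: False}


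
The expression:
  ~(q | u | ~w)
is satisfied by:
  {w: True, q: False, u: False}


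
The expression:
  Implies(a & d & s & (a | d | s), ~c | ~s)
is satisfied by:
  {s: False, c: False, d: False, a: False}
  {a: True, s: False, c: False, d: False}
  {d: True, s: False, c: False, a: False}
  {a: True, d: True, s: False, c: False}
  {c: True, a: False, s: False, d: False}
  {a: True, c: True, s: False, d: False}
  {d: True, c: True, a: False, s: False}
  {a: True, d: True, c: True, s: False}
  {s: True, d: False, c: False, a: False}
  {a: True, s: True, d: False, c: False}
  {d: True, s: True, a: False, c: False}
  {a: True, d: True, s: True, c: False}
  {c: True, s: True, d: False, a: False}
  {a: True, c: True, s: True, d: False}
  {d: True, c: True, s: True, a: False}


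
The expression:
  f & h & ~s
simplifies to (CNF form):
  f & h & ~s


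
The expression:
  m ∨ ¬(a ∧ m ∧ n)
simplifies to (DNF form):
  True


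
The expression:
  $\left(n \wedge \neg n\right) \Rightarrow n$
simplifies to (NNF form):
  $\text{True}$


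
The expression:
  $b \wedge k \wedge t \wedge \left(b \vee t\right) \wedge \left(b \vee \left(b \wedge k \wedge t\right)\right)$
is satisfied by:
  {t: True, b: True, k: True}


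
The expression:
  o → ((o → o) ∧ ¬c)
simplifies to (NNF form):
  ¬c ∨ ¬o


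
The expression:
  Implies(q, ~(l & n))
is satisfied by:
  {l: False, q: False, n: False}
  {n: True, l: False, q: False}
  {q: True, l: False, n: False}
  {n: True, q: True, l: False}
  {l: True, n: False, q: False}
  {n: True, l: True, q: False}
  {q: True, l: True, n: False}


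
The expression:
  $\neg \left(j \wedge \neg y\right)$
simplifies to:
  $y \vee \neg j$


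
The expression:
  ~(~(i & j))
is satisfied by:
  {i: True, j: True}


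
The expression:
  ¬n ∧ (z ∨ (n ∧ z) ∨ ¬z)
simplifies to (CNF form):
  ¬n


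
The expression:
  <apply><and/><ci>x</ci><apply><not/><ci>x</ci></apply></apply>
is never true.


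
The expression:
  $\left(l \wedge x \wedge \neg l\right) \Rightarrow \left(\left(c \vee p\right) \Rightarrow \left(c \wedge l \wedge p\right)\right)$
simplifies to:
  $\text{True}$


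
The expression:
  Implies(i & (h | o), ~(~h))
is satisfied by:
  {h: True, o: False, i: False}
  {h: False, o: False, i: False}
  {i: True, h: True, o: False}
  {i: True, h: False, o: False}
  {o: True, h: True, i: False}
  {o: True, h: False, i: False}
  {o: True, i: True, h: True}


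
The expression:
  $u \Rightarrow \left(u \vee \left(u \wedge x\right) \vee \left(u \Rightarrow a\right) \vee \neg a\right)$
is always true.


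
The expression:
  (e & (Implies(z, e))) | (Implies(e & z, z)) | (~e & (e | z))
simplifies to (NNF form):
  True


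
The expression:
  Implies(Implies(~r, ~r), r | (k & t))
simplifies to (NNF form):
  r | (k & t)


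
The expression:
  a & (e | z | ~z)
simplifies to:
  a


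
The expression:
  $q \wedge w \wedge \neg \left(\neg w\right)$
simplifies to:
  $q \wedge w$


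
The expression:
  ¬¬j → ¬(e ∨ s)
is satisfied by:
  {s: False, j: False, e: False}
  {e: True, s: False, j: False}
  {s: True, e: False, j: False}
  {e: True, s: True, j: False}
  {j: True, e: False, s: False}


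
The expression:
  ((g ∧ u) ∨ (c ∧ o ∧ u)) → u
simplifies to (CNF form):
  True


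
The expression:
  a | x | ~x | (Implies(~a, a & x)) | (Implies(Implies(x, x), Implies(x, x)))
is always true.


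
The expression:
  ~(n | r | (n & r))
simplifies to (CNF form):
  ~n & ~r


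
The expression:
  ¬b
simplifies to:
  ¬b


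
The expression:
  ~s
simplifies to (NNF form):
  ~s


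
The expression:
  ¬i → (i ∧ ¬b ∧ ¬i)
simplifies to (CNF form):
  i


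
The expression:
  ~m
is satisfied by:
  {m: False}


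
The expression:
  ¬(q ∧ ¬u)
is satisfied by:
  {u: True, q: False}
  {q: False, u: False}
  {q: True, u: True}


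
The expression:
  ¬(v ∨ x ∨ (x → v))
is never true.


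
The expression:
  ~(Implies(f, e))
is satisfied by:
  {f: True, e: False}


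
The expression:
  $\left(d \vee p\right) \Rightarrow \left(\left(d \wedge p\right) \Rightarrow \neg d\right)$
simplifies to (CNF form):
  $\neg d \vee \neg p$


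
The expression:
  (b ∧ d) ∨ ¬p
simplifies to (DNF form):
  (b ∧ d) ∨ ¬p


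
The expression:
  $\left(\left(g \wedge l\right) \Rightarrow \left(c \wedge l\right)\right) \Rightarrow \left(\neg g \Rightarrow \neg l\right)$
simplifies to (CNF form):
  $g \vee \neg l$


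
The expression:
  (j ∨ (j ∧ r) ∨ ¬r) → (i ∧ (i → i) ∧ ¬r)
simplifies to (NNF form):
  (i ∧ ¬r) ∨ (r ∧ ¬j)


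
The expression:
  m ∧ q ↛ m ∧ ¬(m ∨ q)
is never true.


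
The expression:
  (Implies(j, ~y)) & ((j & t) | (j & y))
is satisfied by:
  {t: True, j: True, y: False}


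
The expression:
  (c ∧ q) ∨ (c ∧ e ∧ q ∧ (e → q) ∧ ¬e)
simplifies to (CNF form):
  c ∧ q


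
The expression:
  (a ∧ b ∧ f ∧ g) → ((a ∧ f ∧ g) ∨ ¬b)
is always true.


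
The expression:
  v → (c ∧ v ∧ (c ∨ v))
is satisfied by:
  {c: True, v: False}
  {v: False, c: False}
  {v: True, c: True}


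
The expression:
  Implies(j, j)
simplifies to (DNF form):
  True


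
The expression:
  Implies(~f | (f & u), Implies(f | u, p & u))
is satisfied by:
  {p: True, u: False}
  {u: False, p: False}
  {u: True, p: True}


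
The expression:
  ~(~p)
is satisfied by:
  {p: True}


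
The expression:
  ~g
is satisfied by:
  {g: False}


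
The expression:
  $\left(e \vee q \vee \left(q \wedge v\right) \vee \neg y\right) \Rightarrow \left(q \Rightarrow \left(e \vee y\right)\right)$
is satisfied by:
  {y: True, e: True, q: False}
  {y: True, e: False, q: False}
  {e: True, y: False, q: False}
  {y: False, e: False, q: False}
  {y: True, q: True, e: True}
  {y: True, q: True, e: False}
  {q: True, e: True, y: False}


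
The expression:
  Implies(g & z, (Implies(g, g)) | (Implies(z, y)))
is always true.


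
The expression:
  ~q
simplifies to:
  ~q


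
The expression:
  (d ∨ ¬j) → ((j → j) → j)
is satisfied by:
  {j: True}


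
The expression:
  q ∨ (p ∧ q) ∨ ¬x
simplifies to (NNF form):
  q ∨ ¬x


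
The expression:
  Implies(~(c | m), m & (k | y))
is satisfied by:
  {c: True, m: True}
  {c: True, m: False}
  {m: True, c: False}


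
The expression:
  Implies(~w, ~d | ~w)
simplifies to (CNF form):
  True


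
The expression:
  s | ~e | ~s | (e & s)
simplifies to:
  True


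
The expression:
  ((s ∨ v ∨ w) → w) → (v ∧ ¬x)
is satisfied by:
  {s: True, v: True, w: False, x: False}
  {v: True, s: False, w: False, x: False}
  {x: True, s: True, v: True, w: False}
  {x: True, v: True, s: False, w: False}
  {s: True, x: False, v: False, w: False}
  {x: True, s: True, v: False, w: False}
  {s: True, w: True, v: True, x: False}
  {w: True, v: True, x: False, s: False}


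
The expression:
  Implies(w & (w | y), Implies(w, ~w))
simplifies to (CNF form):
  ~w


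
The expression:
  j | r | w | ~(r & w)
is always true.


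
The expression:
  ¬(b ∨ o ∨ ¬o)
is never true.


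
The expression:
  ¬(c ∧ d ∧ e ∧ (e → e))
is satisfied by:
  {c: False, d: False, e: False}
  {e: True, c: False, d: False}
  {d: True, c: False, e: False}
  {e: True, d: True, c: False}
  {c: True, e: False, d: False}
  {e: True, c: True, d: False}
  {d: True, c: True, e: False}


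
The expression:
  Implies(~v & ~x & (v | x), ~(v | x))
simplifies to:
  True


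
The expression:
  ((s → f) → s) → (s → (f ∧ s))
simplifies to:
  f ∨ ¬s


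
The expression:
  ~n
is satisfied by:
  {n: False}


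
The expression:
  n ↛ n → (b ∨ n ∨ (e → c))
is always true.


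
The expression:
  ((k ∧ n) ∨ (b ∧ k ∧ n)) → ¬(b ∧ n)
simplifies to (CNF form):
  ¬b ∨ ¬k ∨ ¬n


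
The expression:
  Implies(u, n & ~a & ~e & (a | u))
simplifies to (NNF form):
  ~u | (n & ~a & ~e)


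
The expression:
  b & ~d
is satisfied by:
  {b: True, d: False}


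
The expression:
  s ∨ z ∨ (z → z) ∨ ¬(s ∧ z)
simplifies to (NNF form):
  True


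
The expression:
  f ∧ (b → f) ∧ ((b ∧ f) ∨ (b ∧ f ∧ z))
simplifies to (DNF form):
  b ∧ f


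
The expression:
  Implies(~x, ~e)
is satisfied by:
  {x: True, e: False}
  {e: False, x: False}
  {e: True, x: True}


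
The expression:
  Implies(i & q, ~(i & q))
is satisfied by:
  {q: False, i: False}
  {i: True, q: False}
  {q: True, i: False}
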